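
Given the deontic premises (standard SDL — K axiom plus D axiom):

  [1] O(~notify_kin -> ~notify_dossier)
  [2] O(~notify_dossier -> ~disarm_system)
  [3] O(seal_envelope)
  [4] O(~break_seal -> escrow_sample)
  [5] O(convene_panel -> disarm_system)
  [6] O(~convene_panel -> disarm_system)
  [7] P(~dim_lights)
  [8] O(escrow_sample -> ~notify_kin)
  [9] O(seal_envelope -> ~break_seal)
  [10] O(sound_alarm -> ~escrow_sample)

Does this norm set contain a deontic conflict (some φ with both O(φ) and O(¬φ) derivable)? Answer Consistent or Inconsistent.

Inconsistent

Premises 5 and 6 are O(convene_panel -> disarm_system) and O(~convene_panel -> disarm_system); every ideal world satisfies convene_panel or ~convene_panel, so in either case disarm_system holds — hence O(disarm_system).
Premise 2 is O(~notify_dossier -> ~disarm_system); contrapositively O(disarm_system -> notify_dossier). Since O(disarm_system) holds, K gives O(notify_dossier).
Premise 1, O(~notify_kin -> ~notify_dossier), contraposes to O(notify_dossier -> notify_kin); with O(notify_dossier) we get O(notify_kin).
Premise 8 is O(escrow_sample -> ~notify_kin); contrapositively O(notify_kin -> ~escrow_sample). Since O(notify_kin) holds, K gives O(~escrow_sample).
The contrapositive of premise 4 (O(~break_seal -> escrow_sample)) is O(~escrow_sample -> break_seal), and O(~escrow_sample) is already established, so O(break_seal).
The contrapositive of premise 9 (O(seal_envelope -> ~break_seal)) is O(break_seal -> ~seal_envelope), and O(break_seal) is already established, so O(~seal_envelope).
But premise 3 directly asserts O(seal_envelope).
We now have both O(~seal_envelope) and O(seal_envelope) — seal_envelope is simultaneously obligatory and forbidden, violating the D-axiom.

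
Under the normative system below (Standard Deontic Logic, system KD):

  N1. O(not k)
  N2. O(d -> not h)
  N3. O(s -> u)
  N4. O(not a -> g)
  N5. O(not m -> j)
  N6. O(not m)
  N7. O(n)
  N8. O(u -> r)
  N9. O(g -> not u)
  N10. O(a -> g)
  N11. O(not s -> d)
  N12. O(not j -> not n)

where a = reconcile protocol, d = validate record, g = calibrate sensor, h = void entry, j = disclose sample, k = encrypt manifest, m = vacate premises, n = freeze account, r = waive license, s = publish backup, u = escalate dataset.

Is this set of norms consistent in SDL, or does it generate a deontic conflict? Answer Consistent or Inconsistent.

Premise 12 is O(not j -> not n), but O(not j) is not derivable from the premises, so it does not yield O(not n).
So O(not n) is not derivable, and the apparent clash with O(n) does not arise.
A world satisfying every obligation exists (e.g. a=false, d=true, g=true, h=false, j=true, k=false, m=false, n=true, r=false, s=false, u=false); no atom is both obligatory and forbidden, so the set is consistent.

Consistent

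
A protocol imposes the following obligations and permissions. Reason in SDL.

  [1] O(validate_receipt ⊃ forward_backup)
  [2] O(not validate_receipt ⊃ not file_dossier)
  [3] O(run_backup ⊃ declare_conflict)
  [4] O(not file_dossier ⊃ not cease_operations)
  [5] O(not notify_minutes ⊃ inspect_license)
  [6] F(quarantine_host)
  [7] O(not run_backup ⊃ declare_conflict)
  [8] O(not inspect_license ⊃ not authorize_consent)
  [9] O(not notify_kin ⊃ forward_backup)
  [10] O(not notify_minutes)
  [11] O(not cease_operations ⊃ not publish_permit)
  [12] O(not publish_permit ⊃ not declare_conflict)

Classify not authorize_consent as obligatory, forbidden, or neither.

Premise 8 is O(not inspect_license ⊃ not authorize_consent), but O(not inspect_license) is not derivable from the premises, so it does not yield O(not authorize_consent).
No premise or chain of K-axiom applications forces O(not authorize_consent), and none forces O(authorize_consent). So not authorize_consent is neither obligatory nor forbidden under these norms.

Neither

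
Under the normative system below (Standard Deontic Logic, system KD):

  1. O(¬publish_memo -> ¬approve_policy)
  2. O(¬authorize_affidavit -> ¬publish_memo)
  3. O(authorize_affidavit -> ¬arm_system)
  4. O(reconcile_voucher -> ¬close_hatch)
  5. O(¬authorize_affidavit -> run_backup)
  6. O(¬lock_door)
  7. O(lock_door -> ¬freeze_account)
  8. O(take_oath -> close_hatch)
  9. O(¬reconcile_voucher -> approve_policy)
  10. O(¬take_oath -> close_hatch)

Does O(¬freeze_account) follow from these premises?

Premise 7 is O(lock_door -> ¬freeze_account), but O(lock_door) is not derivable from the premises, so it does not yield O(¬freeze_account).
No other premise forces O(¬freeze_account). An ideal world satisfying every premise can still have ¬freeze_account false, so O(¬freeze_account) is not derivable.

No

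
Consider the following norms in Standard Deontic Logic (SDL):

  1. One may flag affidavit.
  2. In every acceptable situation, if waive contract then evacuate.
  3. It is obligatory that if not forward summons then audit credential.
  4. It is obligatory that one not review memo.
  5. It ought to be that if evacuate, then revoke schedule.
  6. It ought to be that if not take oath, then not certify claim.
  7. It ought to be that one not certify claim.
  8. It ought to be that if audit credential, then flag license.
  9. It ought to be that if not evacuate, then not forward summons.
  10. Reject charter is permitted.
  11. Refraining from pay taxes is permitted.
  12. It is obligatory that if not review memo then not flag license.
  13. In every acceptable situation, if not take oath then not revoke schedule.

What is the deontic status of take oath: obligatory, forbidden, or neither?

Obligatory

From premise 4 we have O(¬review_memo).
From O(¬review_memo) and premise 12, O(¬review_memo → ¬flag_license), we obtain O(¬flag_license).
Premise 8 is O(audit_credential → flag_license); contrapositively O(¬flag_license → ¬audit_credential). Since O(¬flag_license) holds, K gives O(¬audit_credential).
The contrapositive of premise 3 (O(¬forward_summons → audit_credential)) is O(¬audit_credential → forward_summons), and O(¬audit_credential) is already established, so O(forward_summons).
Premise 9 is O(¬evacuate → ¬forward_summons); contrapositively O(forward_summons → evacuate). Since O(forward_summons) holds, K gives O(evacuate).
Premise 5 is O(evacuate → revoke_schedule); since O(evacuate), deontic closure gives O(revoke_schedule).
Premise 13, O(¬take_oath → ¬revoke_schedule), contraposes to O(revoke_schedule → take_oath); with O(revoke_schedule) we get O(take_oath).
Premises 1, 2, 6, 7, 10, 11 do not contribute to this derivation.
Hence take_oath is obligatory.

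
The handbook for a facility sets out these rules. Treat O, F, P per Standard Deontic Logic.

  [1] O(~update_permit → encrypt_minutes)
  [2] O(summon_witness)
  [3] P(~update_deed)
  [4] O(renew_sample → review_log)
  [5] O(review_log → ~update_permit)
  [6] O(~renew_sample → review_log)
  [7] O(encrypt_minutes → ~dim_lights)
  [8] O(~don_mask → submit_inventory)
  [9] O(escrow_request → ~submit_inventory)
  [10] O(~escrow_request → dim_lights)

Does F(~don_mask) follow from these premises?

Premises 4 and 6 cover both cases: O(renew_sample → review_log) and O(~renew_sample → review_log). Since renew_sample ∨ ~renew_sample is a tautology, O(review_log) follows.
Premise 5 is O(review_log → ~update_permit); since O(review_log), deontic closure gives O(~update_permit).
From O(~update_permit) and premise 1, O(~update_permit → encrypt_minutes), we obtain O(encrypt_minutes).
Applying K to premise 7 (O(encrypt_minutes → ~dim_lights)) and O(encrypt_minutes) yields O(~dim_lights).
The contrapositive of premise 10 (O(~escrow_request → dim_lights)) is O(~dim_lights → escrow_request), and O(~dim_lights) is already established, so O(escrow_request).
Applying K to premise 9 (O(escrow_request → ~submit_inventory)) and O(escrow_request) yields O(~submit_inventory).
The contrapositive of premise 8 (O(~don_mask → submit_inventory)) is O(~submit_inventory → don_mask), and O(~submit_inventory) is already established, so O(don_mask).
Premises 2, 3 do not contribute to this derivation.
So O(don_mask) holds, i.e. F(~don_mask). The claim follows.

Yes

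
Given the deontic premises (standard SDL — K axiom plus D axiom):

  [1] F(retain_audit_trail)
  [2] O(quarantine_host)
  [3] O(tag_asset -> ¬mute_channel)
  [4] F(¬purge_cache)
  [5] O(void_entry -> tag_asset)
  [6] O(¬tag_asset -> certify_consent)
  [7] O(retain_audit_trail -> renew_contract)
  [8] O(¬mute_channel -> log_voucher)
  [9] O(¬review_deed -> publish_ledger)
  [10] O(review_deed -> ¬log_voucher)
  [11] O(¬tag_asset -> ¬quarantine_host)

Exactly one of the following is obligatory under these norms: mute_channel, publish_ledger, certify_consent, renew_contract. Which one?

publish_ledger

Premise 2 gives O(quarantine_host).
The contrapositive of premise 11 (O(¬tag_asset -> ¬quarantine_host)) is O(quarantine_host -> tag_asset), and O(quarantine_host) is already established, so O(tag_asset).
Applying K to premise 3 (O(tag_asset -> ¬mute_channel)) and O(tag_asset) yields O(¬mute_channel).
From O(¬mute_channel) and premise 8, O(¬mute_channel -> log_voucher), we obtain O(log_voucher).
The contrapositive of premise 10 (O(review_deed -> ¬log_voucher)) is O(log_voucher -> ¬review_deed), and O(log_voucher) is already established, so O(¬review_deed).
From O(¬review_deed) and premise 9, O(¬review_deed -> publish_ledger), we obtain O(publish_ledger).
So O(publish_ledger) holds — publish_ledger is obligatory. None of the other listed options is made obligatory by any chain of premises.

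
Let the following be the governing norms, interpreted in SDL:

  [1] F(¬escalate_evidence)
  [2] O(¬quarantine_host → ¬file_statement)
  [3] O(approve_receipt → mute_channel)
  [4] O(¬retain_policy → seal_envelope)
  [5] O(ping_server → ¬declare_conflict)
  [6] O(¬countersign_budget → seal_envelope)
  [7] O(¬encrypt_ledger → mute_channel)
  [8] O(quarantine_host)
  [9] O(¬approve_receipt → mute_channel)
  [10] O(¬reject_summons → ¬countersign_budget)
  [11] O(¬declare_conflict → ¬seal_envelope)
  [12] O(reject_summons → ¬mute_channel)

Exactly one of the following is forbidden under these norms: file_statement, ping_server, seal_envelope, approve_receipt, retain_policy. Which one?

ping_server

Premises 9 and 3 are O(¬approve_receipt → mute_channel) and O(approve_receipt → mute_channel); every ideal world satisfies ¬approve_receipt or approve_receipt, so in either case mute_channel holds — hence O(mute_channel).
Premise 12, O(reject_summons → ¬mute_channel), contraposes to O(mute_channel → ¬reject_summons); with O(mute_channel) we get O(¬reject_summons).
Applying K to premise 10 (O(¬reject_summons → ¬countersign_budget)) and O(¬reject_summons) yields O(¬countersign_budget).
From O(¬countersign_budget) and premise 6, O(¬countersign_budget → seal_envelope), we obtain O(seal_envelope).
Premise 11, O(¬declare_conflict → ¬seal_envelope), contraposes to O(seal_envelope → declare_conflict); with O(seal_envelope) we get O(declare_conflict).
The contrapositive of premise 5 (O(ping_server → ¬declare_conflict)) is O(declare_conflict → ¬ping_server), and O(declare_conflict) is already established, so O(¬ping_server).
So O(¬ping_server) holds, i.e. ping_server is forbidden. None of the other listed options is forbidden under the premises.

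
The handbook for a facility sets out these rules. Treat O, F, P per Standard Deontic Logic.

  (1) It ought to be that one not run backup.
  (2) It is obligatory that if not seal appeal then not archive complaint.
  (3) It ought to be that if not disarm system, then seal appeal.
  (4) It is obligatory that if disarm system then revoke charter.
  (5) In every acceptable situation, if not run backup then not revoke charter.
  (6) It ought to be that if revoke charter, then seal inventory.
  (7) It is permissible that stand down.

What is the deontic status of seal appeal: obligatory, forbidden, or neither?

Obligatory

From premise 1 we have O(¬run_backup).
From O(¬run_backup) and premise 5, O(¬run_backup → ¬revoke_charter), we obtain O(¬revoke_charter).
Premise 4 is O(disarm_system → revoke_charter); contrapositively O(¬revoke_charter → ¬disarm_system). Since O(¬revoke_charter) holds, K gives O(¬disarm_system).
Premise 3 is O(¬disarm_system → seal_appeal); since O(¬disarm_system), deontic closure gives O(seal_appeal).
Premises 2, 6, 7 do not contribute to this derivation.
Hence seal_appeal is obligatory.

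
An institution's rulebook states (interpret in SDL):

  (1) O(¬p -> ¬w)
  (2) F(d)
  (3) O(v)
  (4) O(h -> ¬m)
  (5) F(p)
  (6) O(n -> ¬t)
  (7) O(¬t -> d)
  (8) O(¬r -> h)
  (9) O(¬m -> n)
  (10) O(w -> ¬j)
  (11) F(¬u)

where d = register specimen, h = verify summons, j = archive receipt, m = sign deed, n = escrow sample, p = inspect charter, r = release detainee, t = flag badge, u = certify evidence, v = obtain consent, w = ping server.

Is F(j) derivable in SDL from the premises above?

No

Premise 10 is O(w -> ¬j), but O(w) is not derivable from the premises, so it does not yield O(¬j).
No other premise forces O(¬j). An ideal world satisfying every premise can still have j true, so F(j) is not derivable.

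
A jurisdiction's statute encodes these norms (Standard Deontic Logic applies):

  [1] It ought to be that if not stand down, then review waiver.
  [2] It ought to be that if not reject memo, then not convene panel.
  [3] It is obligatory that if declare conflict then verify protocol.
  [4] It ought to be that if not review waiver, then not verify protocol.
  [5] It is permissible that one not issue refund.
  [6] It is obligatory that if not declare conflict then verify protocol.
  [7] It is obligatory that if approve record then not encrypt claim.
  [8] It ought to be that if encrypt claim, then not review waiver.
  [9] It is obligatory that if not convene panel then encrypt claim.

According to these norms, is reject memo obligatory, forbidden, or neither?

By case analysis on declare_conflict: premise 3 gives O(declare_conflict → verify_protocol) and premise 6 gives O(¬declare_conflict → verify_protocol), so O(verify_protocol) either way.
Premise 4 is O(¬review_waiver → ¬verify_protocol); contrapositively O(verify_protocol → review_waiver). Since O(verify_protocol) holds, K gives O(review_waiver).
The contrapositive of premise 8 (O(encrypt_claim → ¬review_waiver)) is O(review_waiver → ¬encrypt_claim), and O(review_waiver) is already established, so O(¬encrypt_claim).
Premise 9 is O(¬convene_panel → encrypt_claim); contrapositively O(¬encrypt_claim → convene_panel). Since O(¬encrypt_claim) holds, K gives O(convene_panel).
Premise 2, O(¬reject_memo → ¬convene_panel), contraposes to O(convene_panel → reject_memo); with O(convene_panel) we get O(reject_memo).
Premises 1, 5, 7 do not contribute to this derivation.
Hence reject_memo is obligatory.

Obligatory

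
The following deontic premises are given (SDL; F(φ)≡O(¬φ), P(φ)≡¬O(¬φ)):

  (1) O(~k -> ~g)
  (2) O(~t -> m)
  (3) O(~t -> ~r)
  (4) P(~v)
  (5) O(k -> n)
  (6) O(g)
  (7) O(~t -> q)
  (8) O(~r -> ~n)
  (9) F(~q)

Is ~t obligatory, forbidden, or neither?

Premise 6 states O(g) outright.
The contrapositive of premise 1 (O(~k -> ~g)) is O(g -> k), and O(g) is already established, so O(k).
From O(k) and premise 5, O(k -> n), we obtain O(n).
Premise 8 is O(~r -> ~n); contrapositively O(n -> r). Since O(n) holds, K gives O(r).
The contrapositive of premise 3 (O(~t -> ~r)) is O(r -> t), and O(r) is already established, so O(t).
Premises 2, 4, 7, 9 do not contribute to this derivation.
Thus O(t), which is F(~t): ~t is forbidden.

Forbidden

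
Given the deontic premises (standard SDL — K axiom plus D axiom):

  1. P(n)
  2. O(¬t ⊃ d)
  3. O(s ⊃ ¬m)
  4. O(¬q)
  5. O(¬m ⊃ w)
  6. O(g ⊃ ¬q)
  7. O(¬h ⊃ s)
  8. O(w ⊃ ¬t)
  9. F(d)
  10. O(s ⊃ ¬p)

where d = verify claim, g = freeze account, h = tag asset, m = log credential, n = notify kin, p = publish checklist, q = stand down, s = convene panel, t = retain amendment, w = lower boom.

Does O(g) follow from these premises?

No

Premise 6 is O(g ⊃ ¬q); even if O(¬q) held, inferring O(g) would be affirming the consequent — invalid.
No other premise forces O(g). An ideal world satisfying every premise can still have g false, so O(g) is not derivable.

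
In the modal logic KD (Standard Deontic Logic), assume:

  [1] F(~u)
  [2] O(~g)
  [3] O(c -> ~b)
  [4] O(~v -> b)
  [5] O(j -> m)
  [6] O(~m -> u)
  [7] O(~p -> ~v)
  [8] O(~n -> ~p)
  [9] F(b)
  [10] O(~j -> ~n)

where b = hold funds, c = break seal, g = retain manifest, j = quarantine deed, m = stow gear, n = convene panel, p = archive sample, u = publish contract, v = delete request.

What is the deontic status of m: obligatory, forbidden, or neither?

Obligatory

F(b) at premise 9 means O(~b).
Premise 4, O(~v -> b), contraposes to O(~b -> v); with O(~b) we get O(v).
Premise 7, O(~p -> ~v), contraposes to O(v -> p); with O(v) we get O(p).
Premise 8, O(~n -> ~p), contraposes to O(p -> n); with O(p) we get O(n).
The contrapositive of premise 10 (O(~j -> ~n)) is O(n -> j), and O(n) is already established, so O(j).
Applying K to premise 5 (O(j -> m)) and O(j) yields O(m).
Premises 1, 2, 3, 6 do not contribute to this derivation.
Hence m is obligatory.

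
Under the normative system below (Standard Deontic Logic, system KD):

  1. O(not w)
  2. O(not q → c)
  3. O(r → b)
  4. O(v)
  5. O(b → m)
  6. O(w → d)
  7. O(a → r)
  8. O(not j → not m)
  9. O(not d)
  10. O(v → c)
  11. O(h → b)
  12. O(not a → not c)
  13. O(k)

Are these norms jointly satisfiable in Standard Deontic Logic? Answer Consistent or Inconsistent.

Consistent

Premise 6 is O(w → d), but O(w) is not derivable from the premises, so it does not yield O(d).
So O(d) is not derivable, and the apparent clash with O(not d) does not arise.
A world satisfying every obligation exists (e.g. a=true, b=true, c=true, d=false, h=false, j=true, k=true, m=true, q=false, r=true, v=true, w=false); no atom is both obligatory and forbidden, so the set is consistent.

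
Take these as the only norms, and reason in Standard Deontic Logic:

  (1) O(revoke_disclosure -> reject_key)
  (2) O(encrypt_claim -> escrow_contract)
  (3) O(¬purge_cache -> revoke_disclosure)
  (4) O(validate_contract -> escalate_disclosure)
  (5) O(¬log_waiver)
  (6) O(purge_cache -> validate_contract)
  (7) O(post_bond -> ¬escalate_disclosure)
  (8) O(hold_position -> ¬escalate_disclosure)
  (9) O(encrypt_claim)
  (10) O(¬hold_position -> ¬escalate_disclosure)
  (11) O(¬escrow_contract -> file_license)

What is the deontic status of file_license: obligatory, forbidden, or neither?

Neither

Premise 11 is O(¬escrow_contract -> file_license), but O(¬escrow_contract) is not derivable from the premises, so it does not yield O(file_license).
No premise or chain of K-axiom applications forces O(file_license), and none forces O(¬file_license). So file_license is neither obligatory nor forbidden under these norms.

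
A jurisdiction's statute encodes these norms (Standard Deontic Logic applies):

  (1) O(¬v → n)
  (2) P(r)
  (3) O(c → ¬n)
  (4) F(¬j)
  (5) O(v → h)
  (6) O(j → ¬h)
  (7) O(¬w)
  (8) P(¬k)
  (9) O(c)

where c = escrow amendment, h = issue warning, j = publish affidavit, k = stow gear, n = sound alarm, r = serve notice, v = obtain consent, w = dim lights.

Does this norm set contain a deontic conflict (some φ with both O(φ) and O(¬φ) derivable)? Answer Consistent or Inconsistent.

From premise 9 we have O(c).
With premise 3, O(c → ¬n), the K-axiom yields O(¬n).
Premise 1, O(¬v → n), contraposes to O(¬n → v); with O(¬n) we get O(v).
Applying K to premise 5 (O(v → h)) and O(v) yields O(h).
Premise 6 is O(j → ¬h); contrapositively O(h → ¬j). Since O(h) holds, K gives O(¬j).
But premise 4, F(¬j), means O(j).
We now have both O(¬j) and O(j) — j is simultaneously obligatory and forbidden, violating the D-axiom.

Inconsistent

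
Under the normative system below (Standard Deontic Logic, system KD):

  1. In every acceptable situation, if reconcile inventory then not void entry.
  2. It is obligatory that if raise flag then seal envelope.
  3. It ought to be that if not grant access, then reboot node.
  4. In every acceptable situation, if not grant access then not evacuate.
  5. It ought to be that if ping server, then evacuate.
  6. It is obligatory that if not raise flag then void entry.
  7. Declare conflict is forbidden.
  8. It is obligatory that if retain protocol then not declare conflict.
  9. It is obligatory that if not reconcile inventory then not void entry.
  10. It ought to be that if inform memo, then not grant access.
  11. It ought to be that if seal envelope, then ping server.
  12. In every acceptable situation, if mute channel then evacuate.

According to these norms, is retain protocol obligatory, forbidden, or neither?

Premise 8 is O(retain_protocol → ¬declare_conflict); even if O(¬declare_conflict) held, inferring O(retain_protocol) would be affirming the consequent — invalid.
No premise or chain of K-axiom applications forces O(retain_protocol), and none forces O(¬retain_protocol). So retain_protocol is neither obligatory nor forbidden under these norms.

Neither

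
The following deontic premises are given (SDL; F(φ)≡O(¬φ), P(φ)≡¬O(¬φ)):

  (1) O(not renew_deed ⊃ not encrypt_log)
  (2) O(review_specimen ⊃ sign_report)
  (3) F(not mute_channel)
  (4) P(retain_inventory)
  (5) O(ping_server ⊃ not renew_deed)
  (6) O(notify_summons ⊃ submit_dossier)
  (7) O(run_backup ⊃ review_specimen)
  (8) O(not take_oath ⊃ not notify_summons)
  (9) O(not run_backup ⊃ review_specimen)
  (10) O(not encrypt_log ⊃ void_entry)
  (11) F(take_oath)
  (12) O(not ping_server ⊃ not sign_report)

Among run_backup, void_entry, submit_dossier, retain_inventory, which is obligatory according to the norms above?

void_entry

Premises 9 and 7 cover both cases: O(not run_backup ⊃ review_specimen) and O(run_backup ⊃ review_specimen). Since not run_backup ∨ run_backup is a tautology, O(review_specimen) follows.
Premise 2 is O(review_specimen ⊃ sign_report); since O(review_specimen), deontic closure gives O(sign_report).
The contrapositive of premise 12 (O(not ping_server ⊃ not sign_report)) is O(sign_report ⊃ ping_server), and O(sign_report) is already established, so O(ping_server).
From O(ping_server) and premise 5, O(ping_server ⊃ not renew_deed), we obtain O(not renew_deed).
With premise 1, O(not renew_deed ⊃ not encrypt_log), the K-axiom yields O(not encrypt_log).
Applying K to premise 10 (O(not encrypt_log ⊃ void_entry)) and O(not encrypt_log) yields O(void_entry).
So O(void_entry) holds — void_entry is obligatory. None of the other listed options is made obligatory by any chain of premises.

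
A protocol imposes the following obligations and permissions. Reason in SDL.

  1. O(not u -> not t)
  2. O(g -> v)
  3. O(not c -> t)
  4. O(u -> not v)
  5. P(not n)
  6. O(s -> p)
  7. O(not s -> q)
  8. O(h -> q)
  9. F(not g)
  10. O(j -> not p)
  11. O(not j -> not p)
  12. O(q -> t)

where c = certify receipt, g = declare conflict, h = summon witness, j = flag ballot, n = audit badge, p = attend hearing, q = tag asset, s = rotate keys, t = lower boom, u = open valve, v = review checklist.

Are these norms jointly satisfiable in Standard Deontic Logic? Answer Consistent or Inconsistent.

By case analysis on not j: premise 11 gives O(not j -> not p) and premise 10 gives O(j -> not p), so O(not p) either way.
The contrapositive of premise 6 (O(s -> p)) is O(not p -> not s), and O(not p) is already established, so O(not s).
Applying K to premise 7 (O(not s -> q)) and O(not s) yields O(q).
From O(q) and premise 12, O(q -> t), we obtain O(t).
The contrapositive of premise 1 (O(not u -> not t)) is O(t -> u), and O(t) is already established, so O(u).
With premise 4, O(u -> not v), the K-axiom yields O(not v).
Premise 2 is O(g -> v); contrapositively O(not v -> not g). Since O(not v) holds, K gives O(not g).
However, F(not g) at premise 9 amounts to O(g).
We now have both O(not g) and O(g) — g is simultaneously obligatory and forbidden, violating the D-axiom.

Inconsistent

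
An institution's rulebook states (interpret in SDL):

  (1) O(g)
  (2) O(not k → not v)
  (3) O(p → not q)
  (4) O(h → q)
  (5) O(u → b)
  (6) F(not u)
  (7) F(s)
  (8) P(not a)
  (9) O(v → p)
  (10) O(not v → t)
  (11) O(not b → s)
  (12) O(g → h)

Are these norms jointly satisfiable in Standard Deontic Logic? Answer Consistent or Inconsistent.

Consistent

Premise 11 is O(not b → s), but O(not b) is not derivable from the premises, so it does not yield O(s).
So O(s) is not derivable, and the apparent clash with O(not s) does not arise.
A world satisfying every obligation exists (e.g. a=false, b=true, g=true, h=true, k=false, p=false, q=true, s=false, t=true, u=true, v=false); no atom is both obligatory and forbidden, so the set is consistent.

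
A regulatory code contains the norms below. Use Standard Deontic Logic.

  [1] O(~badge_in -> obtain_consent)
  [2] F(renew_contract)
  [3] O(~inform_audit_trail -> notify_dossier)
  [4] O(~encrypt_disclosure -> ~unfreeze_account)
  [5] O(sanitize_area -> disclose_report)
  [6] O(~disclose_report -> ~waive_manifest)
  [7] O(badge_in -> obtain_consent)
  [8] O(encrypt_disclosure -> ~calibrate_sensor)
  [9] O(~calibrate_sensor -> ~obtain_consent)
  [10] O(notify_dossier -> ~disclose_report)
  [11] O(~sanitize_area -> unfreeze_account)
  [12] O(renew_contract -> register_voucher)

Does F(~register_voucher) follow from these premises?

Premise 12 is O(renew_contract -> register_voucher), but O(renew_contract) is not derivable from the premises, so it does not yield O(register_voucher).
No other premise forces O(register_voucher). An ideal world satisfying every premise can still have ~register_voucher true, so F(~register_voucher) is not derivable.

No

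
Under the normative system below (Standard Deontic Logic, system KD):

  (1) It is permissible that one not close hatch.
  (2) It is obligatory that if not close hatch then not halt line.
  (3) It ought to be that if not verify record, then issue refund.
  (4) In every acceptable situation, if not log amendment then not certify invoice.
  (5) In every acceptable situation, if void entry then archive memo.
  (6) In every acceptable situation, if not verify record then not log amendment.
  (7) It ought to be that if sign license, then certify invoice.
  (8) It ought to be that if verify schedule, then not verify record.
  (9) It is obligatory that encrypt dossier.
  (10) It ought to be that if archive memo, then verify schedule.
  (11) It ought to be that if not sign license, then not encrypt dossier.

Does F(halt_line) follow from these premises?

Premise 2 is O(¬close_hatch → ¬halt_line), but O(¬close_hatch) is not derivable from the premises (the permission P(¬close_hatch) asserts only ¬O(close_hatch), not O(¬close_hatch)), so it does not yield O(¬halt_line).
No other premise forces O(¬halt_line). An ideal world satisfying every premise can still have halt_line true, so F(halt_line) is not derivable.

No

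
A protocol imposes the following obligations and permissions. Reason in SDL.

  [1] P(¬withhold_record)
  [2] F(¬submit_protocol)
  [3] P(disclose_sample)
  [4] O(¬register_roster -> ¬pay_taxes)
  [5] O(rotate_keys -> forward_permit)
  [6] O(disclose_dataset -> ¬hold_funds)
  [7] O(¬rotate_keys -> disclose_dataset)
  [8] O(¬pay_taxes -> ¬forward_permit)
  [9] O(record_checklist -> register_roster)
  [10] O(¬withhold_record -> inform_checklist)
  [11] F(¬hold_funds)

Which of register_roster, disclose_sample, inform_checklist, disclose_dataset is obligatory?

Premise 11 is F(¬hold_funds), i.e. O(hold_funds).
Premise 6, O(disclose_dataset -> ¬hold_funds), contraposes to O(hold_funds -> ¬disclose_dataset); with O(hold_funds) we get O(¬disclose_dataset).
Premise 7, O(¬rotate_keys -> disclose_dataset), contraposes to O(¬disclose_dataset -> rotate_keys); with O(¬disclose_dataset) we get O(rotate_keys).
With premise 5, O(rotate_keys -> forward_permit), the K-axiom yields O(forward_permit).
The contrapositive of premise 8 (O(¬pay_taxes -> ¬forward_permit)) is O(forward_permit -> pay_taxes), and O(forward_permit) is already established, so O(pay_taxes).
The contrapositive of premise 4 (O(¬register_roster -> ¬pay_taxes)) is O(pay_taxes -> register_roster), and O(pay_taxes) is already established, so O(register_roster).
So O(register_roster) holds — register_roster is obligatory. None of the other listed options is made obligatory by any chain of premises.

register_roster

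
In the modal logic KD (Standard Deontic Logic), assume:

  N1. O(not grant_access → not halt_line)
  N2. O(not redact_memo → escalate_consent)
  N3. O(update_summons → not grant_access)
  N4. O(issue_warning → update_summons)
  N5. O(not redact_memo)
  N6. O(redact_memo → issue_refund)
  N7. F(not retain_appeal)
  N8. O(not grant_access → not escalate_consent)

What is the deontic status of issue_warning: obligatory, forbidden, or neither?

Forbidden

Premise 5 gives O(not redact_memo).
Premise 2 is O(not redact_memo → escalate_consent); since O(not redact_memo), deontic closure gives O(escalate_consent).
The contrapositive of premise 8 (O(not grant_access → not escalate_consent)) is O(escalate_consent → grant_access), and O(escalate_consent) is already established, so O(grant_access).
The contrapositive of premise 3 (O(update_summons → not grant_access)) is O(grant_access → not update_summons), and O(grant_access) is already established, so O(not update_summons).
The contrapositive of premise 4 (O(issue_warning → update_summons)) is O(not update_summons → not issue_warning), and O(not update_summons) is already established, so O(not issue_warning).
Premises 1, 6, 7 do not contribute to this derivation.
Thus O(not issue_warning), which is F(issue_warning): issue_warning is forbidden.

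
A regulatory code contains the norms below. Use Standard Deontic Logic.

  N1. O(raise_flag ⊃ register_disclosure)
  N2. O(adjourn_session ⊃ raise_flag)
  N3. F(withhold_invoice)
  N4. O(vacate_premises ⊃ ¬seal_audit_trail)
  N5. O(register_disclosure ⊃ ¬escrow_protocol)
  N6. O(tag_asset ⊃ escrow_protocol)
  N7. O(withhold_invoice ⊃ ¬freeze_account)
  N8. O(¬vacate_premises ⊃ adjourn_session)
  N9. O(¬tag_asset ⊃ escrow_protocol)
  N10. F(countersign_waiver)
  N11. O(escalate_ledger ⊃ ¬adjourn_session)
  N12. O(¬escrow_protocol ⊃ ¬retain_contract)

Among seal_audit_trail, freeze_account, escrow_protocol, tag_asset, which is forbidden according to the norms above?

Premises 9 and 6 are O(¬tag_asset ⊃ escrow_protocol) and O(tag_asset ⊃ escrow_protocol); every ideal world satisfies ¬tag_asset or tag_asset, so in either case escrow_protocol holds — hence O(escrow_protocol).
Premise 5 is O(register_disclosure ⊃ ¬escrow_protocol); contrapositively O(escrow_protocol ⊃ ¬register_disclosure). Since O(escrow_protocol) holds, K gives O(¬register_disclosure).
Premise 1 is O(raise_flag ⊃ register_disclosure); contrapositively O(¬register_disclosure ⊃ ¬raise_flag). Since O(¬register_disclosure) holds, K gives O(¬raise_flag).
The contrapositive of premise 2 (O(adjourn_session ⊃ raise_flag)) is O(¬raise_flag ⊃ ¬adjourn_session), and O(¬raise_flag) is already established, so O(¬adjourn_session).
Premise 8, O(¬vacate_premises ⊃ adjourn_session), contraposes to O(¬adjourn_session ⊃ vacate_premises); with O(¬adjourn_session) we get O(vacate_premises).
Applying K to premise 4 (O(vacate_premises ⊃ ¬seal_audit_trail)) and O(vacate_premises) yields O(¬seal_audit_trail).
So O(¬seal_audit_trail) holds, i.e. seal_audit_trail is forbidden. None of the other listed options is forbidden under the premises.

seal_audit_trail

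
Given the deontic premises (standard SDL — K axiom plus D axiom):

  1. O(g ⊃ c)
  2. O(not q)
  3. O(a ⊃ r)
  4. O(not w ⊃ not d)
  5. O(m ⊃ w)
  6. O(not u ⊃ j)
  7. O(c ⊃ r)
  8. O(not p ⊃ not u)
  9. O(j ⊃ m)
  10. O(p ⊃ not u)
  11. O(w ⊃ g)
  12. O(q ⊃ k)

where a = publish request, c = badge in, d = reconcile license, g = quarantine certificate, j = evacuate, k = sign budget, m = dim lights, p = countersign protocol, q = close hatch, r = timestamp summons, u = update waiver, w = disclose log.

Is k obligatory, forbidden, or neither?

Premise 12 is O(q ⊃ k), but O(q) is not derivable from the premises, so it does not yield O(k).
No premise or chain of K-axiom applications forces O(k), and none forces O(not k). So k is neither obligatory nor forbidden under these norms.

Neither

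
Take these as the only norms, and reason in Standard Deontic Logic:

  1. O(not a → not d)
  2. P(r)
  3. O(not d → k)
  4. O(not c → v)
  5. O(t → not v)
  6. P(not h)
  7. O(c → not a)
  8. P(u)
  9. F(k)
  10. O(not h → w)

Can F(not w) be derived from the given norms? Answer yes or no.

Premise 10 is O(not h → w), but O(not h) is not derivable from the premises (the permission P(not h) asserts only not O(h), not O(not h)), so it does not yield O(w).
No other premise forces O(w). An ideal world satisfying every premise can still have not w true, so F(not w) is not derivable.

No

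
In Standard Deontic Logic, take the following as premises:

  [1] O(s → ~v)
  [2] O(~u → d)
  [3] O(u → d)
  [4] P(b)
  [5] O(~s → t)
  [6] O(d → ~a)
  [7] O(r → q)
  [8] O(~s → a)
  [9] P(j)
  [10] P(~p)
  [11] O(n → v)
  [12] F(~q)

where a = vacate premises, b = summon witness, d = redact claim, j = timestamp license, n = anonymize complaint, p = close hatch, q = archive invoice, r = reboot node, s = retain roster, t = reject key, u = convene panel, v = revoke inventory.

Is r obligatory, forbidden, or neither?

Neither

Premise 7 is O(r → q); even if O(q) held, inferring O(r) would be affirming the consequent — invalid.
No premise or chain of K-axiom applications forces O(r), and none forces O(~r). So r is neither obligatory nor forbidden under these norms.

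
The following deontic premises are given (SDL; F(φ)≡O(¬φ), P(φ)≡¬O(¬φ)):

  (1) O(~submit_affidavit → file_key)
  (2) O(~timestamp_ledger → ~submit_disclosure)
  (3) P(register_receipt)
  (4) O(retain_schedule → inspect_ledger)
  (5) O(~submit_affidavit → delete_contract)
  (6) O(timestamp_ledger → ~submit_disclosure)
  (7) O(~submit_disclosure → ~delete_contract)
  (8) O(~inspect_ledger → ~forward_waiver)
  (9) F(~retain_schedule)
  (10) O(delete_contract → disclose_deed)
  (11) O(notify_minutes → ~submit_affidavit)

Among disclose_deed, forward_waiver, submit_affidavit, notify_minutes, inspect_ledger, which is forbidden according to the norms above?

Premises 6 and 2 cover both cases: O(timestamp_ledger → ~submit_disclosure) and O(~timestamp_ledger → ~submit_disclosure). Since timestamp_ledger ∨ ~timestamp_ledger is a tautology, O(~submit_disclosure) follows.
With premise 7, O(~submit_disclosure → ~delete_contract), the K-axiom yields O(~delete_contract).
Premise 5 is O(~submit_affidavit → delete_contract); contrapositively O(~delete_contract → submit_affidavit). Since O(~delete_contract) holds, K gives O(submit_affidavit).
Premise 11 is O(notify_minutes → ~submit_affidavit); contrapositively O(submit_affidavit → ~notify_minutes). Since O(submit_affidavit) holds, K gives O(~notify_minutes).
So O(~notify_minutes) holds, i.e. notify_minutes is forbidden. None of the other listed options is forbidden under the premises.

notify_minutes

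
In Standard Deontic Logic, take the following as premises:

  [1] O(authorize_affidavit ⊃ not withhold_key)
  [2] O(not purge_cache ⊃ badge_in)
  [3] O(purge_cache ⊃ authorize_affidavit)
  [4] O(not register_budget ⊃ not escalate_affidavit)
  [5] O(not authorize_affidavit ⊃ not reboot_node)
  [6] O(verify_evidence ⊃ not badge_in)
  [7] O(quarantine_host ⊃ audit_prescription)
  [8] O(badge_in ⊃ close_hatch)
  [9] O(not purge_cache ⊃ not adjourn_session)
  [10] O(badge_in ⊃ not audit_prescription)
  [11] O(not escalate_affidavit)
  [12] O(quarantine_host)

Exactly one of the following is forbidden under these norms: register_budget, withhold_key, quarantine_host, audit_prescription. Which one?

withhold_key

Premise 12 states O(quarantine_host) outright.
With premise 7, O(quarantine_host ⊃ audit_prescription), the K-axiom yields O(audit_prescription).
Premise 10, O(badge_in ⊃ not audit_prescription), contraposes to O(audit_prescription ⊃ not badge_in); with O(audit_prescription) we get O(not badge_in).
Premise 2 is O(not purge_cache ⊃ badge_in); contrapositively O(not badge_in ⊃ purge_cache). Since O(not badge_in) holds, K gives O(purge_cache).
From O(purge_cache) and premise 3, O(purge_cache ⊃ authorize_affidavit), we obtain O(authorize_affidavit).
Premise 1 is O(authorize_affidavit ⊃ not withhold_key); since O(authorize_affidavit), deontic closure gives O(not withhold_key).
So O(not withhold_key) holds, i.e. withhold_key is forbidden. None of the other listed options is forbidden under the premises.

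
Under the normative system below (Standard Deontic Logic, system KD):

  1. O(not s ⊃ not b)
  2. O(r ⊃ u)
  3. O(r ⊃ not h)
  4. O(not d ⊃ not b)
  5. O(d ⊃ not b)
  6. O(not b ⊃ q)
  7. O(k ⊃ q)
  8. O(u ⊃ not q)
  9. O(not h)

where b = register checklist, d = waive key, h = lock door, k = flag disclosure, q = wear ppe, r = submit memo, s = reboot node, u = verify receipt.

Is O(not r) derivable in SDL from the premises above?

Yes

Premises 5 and 4 are O(d ⊃ not b) and O(not d ⊃ not b); every ideal world satisfies d or not d, so in either case not b holds — hence O(not b).
From O(not b) and premise 6, O(not b ⊃ q), we obtain O(q).
The contrapositive of premise 8 (O(u ⊃ not q)) is O(q ⊃ not u), and O(q) is already established, so O(not u).
Premise 2 is O(r ⊃ u); contrapositively O(not u ⊃ not r). Since O(not u) holds, K gives O(not r).
Premises 1, 3, 7, 9 do not contribute to this derivation.
So O(not r) follows.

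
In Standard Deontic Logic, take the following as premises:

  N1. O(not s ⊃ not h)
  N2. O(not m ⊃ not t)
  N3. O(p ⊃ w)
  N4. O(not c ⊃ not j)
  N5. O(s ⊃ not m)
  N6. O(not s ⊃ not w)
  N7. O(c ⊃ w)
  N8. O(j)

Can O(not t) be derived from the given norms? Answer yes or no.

Premise 8 states O(j) outright.
Premise 4, O(not c ⊃ not j), contraposes to O(j ⊃ c); with O(j) we get O(c).
With premise 7, O(c ⊃ w), the K-axiom yields O(w).
Premise 6 is O(not s ⊃ not w); contrapositively O(w ⊃ s). Since O(w) holds, K gives O(s).
Premise 5 is O(s ⊃ not m); since O(s), deontic closure gives O(not m).
Premise 2 is O(not m ⊃ not t); since O(not m), deontic closure gives O(not t).
Premises 1, 3 do not contribute to this derivation.
So O(not t) follows.

Yes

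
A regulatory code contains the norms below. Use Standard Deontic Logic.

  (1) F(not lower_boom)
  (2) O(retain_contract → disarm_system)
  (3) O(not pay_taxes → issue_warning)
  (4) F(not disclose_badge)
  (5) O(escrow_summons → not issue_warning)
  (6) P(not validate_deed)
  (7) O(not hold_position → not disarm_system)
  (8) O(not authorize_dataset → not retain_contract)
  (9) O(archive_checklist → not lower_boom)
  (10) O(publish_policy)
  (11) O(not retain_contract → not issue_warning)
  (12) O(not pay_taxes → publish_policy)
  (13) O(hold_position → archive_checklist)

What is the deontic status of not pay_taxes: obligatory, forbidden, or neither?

Forbidden

Premise 1, F(not lower_boom), is equivalent to O(lower_boom).
Premise 9 is O(archive_checklist → not lower_boom); contrapositively O(lower_boom → not archive_checklist). Since O(lower_boom) holds, K gives O(not archive_checklist).
The contrapositive of premise 13 (O(hold_position → archive_checklist)) is O(not archive_checklist → not hold_position), and O(not archive_checklist) is already established, so O(not hold_position).
Applying K to premise 7 (O(not hold_position → not disarm_system)) and O(not hold_position) yields O(not disarm_system).
Premise 2 is O(retain_contract → disarm_system); contrapositively O(not disarm_system → not retain_contract). Since O(not disarm_system) holds, K gives O(not retain_contract).
Applying K to premise 11 (O(not retain_contract → not issue_warning)) and O(not retain_contract) yields O(not issue_warning).
Premise 3, O(not pay_taxes → issue_warning), contraposes to O(not issue_warning → pay_taxes); with O(not issue_warning) we get O(pay_taxes).
Premises 4, 5, 6, 8, 10, 12 do not contribute to this derivation.
Thus O(pay_taxes), which is F(not pay_taxes): not pay_taxes is forbidden.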